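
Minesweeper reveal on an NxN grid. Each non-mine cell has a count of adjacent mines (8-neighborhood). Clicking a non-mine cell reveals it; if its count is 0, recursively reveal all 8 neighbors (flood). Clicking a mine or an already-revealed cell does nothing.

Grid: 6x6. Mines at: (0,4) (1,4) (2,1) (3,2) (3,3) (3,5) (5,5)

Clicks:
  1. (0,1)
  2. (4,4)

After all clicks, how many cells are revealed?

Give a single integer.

Answer: 9

Derivation:
Click 1 (0,1) count=0: revealed 8 new [(0,0) (0,1) (0,2) (0,3) (1,0) (1,1) (1,2) (1,3)] -> total=8
Click 2 (4,4) count=3: revealed 1 new [(4,4)] -> total=9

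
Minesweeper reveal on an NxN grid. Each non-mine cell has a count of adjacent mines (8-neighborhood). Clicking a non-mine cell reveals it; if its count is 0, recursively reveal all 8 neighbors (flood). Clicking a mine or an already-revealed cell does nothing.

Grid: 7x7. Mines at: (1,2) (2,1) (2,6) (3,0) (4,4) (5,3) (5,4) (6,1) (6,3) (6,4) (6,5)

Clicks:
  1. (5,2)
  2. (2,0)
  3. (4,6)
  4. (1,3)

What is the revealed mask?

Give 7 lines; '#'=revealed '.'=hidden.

Click 1 (5,2) count=3: revealed 1 new [(5,2)] -> total=1
Click 2 (2,0) count=2: revealed 1 new [(2,0)] -> total=2
Click 3 (4,6) count=0: revealed 6 new [(3,5) (3,6) (4,5) (4,6) (5,5) (5,6)] -> total=8
Click 4 (1,3) count=1: revealed 1 new [(1,3)] -> total=9

Answer: .......
...#...
#......
.....##
.....##
..#..##
.......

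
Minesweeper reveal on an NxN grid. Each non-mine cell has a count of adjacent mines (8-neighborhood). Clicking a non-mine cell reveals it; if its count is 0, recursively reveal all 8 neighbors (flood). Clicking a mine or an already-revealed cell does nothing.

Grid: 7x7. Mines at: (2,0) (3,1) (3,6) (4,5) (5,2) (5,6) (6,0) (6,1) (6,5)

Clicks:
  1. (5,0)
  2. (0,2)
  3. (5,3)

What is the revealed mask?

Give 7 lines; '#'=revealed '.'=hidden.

Click 1 (5,0) count=2: revealed 1 new [(5,0)] -> total=1
Click 2 (0,2) count=0: revealed 27 new [(0,0) (0,1) (0,2) (0,3) (0,4) (0,5) (0,6) (1,0) (1,1) (1,2) (1,3) (1,4) (1,5) (1,6) (2,1) (2,2) (2,3) (2,4) (2,5) (2,6) (3,2) (3,3) (3,4) (3,5) (4,2) (4,3) (4,4)] -> total=28
Click 3 (5,3) count=1: revealed 1 new [(5,3)] -> total=29

Answer: #######
#######
.######
..####.
..###..
#..#...
.......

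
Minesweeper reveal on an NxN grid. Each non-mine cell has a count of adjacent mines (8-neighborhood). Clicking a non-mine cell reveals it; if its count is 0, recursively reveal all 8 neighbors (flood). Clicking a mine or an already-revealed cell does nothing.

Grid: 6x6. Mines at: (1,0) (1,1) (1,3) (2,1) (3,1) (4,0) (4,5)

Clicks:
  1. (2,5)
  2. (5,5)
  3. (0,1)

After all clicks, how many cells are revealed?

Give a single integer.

Answer: 10

Derivation:
Click 1 (2,5) count=0: revealed 8 new [(0,4) (0,5) (1,4) (1,5) (2,4) (2,5) (3,4) (3,5)] -> total=8
Click 2 (5,5) count=1: revealed 1 new [(5,5)] -> total=9
Click 3 (0,1) count=2: revealed 1 new [(0,1)] -> total=10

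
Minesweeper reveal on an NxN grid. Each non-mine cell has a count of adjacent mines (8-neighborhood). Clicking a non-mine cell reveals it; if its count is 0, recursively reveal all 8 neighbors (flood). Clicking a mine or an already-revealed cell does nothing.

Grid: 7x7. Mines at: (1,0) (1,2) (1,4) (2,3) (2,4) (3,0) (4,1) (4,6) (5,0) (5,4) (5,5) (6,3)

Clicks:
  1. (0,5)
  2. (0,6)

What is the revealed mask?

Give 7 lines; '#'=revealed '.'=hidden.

Click 1 (0,5) count=1: revealed 1 new [(0,5)] -> total=1
Click 2 (0,6) count=0: revealed 7 new [(0,6) (1,5) (1,6) (2,5) (2,6) (3,5) (3,6)] -> total=8

Answer: .....##
.....##
.....##
.....##
.......
.......
.......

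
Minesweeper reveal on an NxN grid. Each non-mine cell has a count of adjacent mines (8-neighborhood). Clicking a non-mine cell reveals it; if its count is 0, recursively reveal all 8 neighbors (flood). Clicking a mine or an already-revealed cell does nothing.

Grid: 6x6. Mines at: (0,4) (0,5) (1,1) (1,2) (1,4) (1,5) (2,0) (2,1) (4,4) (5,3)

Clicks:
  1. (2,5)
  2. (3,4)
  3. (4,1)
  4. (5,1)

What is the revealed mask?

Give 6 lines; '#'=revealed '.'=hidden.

Answer: ......
......
.....#
###.#.
###...
###...

Derivation:
Click 1 (2,5) count=2: revealed 1 new [(2,5)] -> total=1
Click 2 (3,4) count=1: revealed 1 new [(3,4)] -> total=2
Click 3 (4,1) count=0: revealed 9 new [(3,0) (3,1) (3,2) (4,0) (4,1) (4,2) (5,0) (5,1) (5,2)] -> total=11
Click 4 (5,1) count=0: revealed 0 new [(none)] -> total=11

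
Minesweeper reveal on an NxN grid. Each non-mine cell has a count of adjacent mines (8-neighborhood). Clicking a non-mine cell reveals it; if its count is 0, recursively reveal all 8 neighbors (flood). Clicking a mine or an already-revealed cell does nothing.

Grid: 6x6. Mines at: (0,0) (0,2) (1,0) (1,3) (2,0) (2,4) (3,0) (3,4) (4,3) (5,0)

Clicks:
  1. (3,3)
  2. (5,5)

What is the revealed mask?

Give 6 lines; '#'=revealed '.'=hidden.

Answer: ......
......
......
...#..
....##
....##

Derivation:
Click 1 (3,3) count=3: revealed 1 new [(3,3)] -> total=1
Click 2 (5,5) count=0: revealed 4 new [(4,4) (4,5) (5,4) (5,5)] -> total=5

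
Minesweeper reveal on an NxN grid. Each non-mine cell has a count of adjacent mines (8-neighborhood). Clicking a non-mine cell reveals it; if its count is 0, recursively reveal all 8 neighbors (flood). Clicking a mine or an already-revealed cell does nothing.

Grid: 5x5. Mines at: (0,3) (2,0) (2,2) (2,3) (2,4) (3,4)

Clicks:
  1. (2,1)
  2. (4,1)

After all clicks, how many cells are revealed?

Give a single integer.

Answer: 9

Derivation:
Click 1 (2,1) count=2: revealed 1 new [(2,1)] -> total=1
Click 2 (4,1) count=0: revealed 8 new [(3,0) (3,1) (3,2) (3,3) (4,0) (4,1) (4,2) (4,3)] -> total=9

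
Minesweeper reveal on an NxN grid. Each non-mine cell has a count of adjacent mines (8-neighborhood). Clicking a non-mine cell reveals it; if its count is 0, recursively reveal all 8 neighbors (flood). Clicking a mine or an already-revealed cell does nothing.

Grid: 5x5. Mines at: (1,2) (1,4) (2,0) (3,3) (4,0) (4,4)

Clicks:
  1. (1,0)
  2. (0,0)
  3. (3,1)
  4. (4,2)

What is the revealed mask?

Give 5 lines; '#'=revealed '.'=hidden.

Answer: ##...
##...
.....
.#...
..#..

Derivation:
Click 1 (1,0) count=1: revealed 1 new [(1,0)] -> total=1
Click 2 (0,0) count=0: revealed 3 new [(0,0) (0,1) (1,1)] -> total=4
Click 3 (3,1) count=2: revealed 1 new [(3,1)] -> total=5
Click 4 (4,2) count=1: revealed 1 new [(4,2)] -> total=6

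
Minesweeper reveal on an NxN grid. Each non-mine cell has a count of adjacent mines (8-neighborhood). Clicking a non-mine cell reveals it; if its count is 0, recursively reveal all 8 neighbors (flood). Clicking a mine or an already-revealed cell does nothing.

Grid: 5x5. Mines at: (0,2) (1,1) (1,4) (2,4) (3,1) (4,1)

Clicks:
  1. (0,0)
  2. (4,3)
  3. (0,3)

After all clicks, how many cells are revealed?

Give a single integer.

Click 1 (0,0) count=1: revealed 1 new [(0,0)] -> total=1
Click 2 (4,3) count=0: revealed 6 new [(3,2) (3,3) (3,4) (4,2) (4,3) (4,4)] -> total=7
Click 3 (0,3) count=2: revealed 1 new [(0,3)] -> total=8

Answer: 8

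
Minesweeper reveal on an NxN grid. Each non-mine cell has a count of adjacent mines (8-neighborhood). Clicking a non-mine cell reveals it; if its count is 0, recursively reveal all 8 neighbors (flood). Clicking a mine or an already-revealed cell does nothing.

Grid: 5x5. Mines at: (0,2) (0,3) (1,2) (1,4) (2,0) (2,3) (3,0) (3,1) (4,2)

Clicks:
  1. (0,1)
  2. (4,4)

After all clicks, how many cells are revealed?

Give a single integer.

Click 1 (0,1) count=2: revealed 1 new [(0,1)] -> total=1
Click 2 (4,4) count=0: revealed 4 new [(3,3) (3,4) (4,3) (4,4)] -> total=5

Answer: 5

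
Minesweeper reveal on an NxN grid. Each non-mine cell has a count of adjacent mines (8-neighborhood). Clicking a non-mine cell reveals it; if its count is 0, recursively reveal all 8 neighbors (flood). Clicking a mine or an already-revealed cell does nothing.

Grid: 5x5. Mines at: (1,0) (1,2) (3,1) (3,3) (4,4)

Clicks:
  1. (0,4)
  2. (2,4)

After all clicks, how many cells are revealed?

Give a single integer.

Answer: 6

Derivation:
Click 1 (0,4) count=0: revealed 6 new [(0,3) (0,4) (1,3) (1,4) (2,3) (2,4)] -> total=6
Click 2 (2,4) count=1: revealed 0 new [(none)] -> total=6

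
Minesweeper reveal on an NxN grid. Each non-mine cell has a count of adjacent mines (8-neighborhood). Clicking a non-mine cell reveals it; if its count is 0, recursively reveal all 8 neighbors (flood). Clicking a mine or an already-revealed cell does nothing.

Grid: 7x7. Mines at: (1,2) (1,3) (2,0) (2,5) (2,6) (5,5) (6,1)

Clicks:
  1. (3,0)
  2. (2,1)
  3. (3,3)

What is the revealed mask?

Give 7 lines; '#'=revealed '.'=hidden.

Click 1 (3,0) count=1: revealed 1 new [(3,0)] -> total=1
Click 2 (2,1) count=2: revealed 1 new [(2,1)] -> total=2
Click 3 (3,3) count=0: revealed 20 new [(2,2) (2,3) (2,4) (3,1) (3,2) (3,3) (3,4) (4,0) (4,1) (4,2) (4,3) (4,4) (5,0) (5,1) (5,2) (5,3) (5,4) (6,2) (6,3) (6,4)] -> total=22

Answer: .......
.......
.####..
#####..
#####..
#####..
..###..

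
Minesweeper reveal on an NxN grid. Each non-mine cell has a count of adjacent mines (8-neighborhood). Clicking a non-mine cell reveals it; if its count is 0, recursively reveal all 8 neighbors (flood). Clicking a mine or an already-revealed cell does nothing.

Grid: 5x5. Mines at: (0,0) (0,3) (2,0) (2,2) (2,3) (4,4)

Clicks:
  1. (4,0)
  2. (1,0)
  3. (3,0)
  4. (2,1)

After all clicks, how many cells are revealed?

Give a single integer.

Answer: 10

Derivation:
Click 1 (4,0) count=0: revealed 8 new [(3,0) (3,1) (3,2) (3,3) (4,0) (4,1) (4,2) (4,3)] -> total=8
Click 2 (1,0) count=2: revealed 1 new [(1,0)] -> total=9
Click 3 (3,0) count=1: revealed 0 new [(none)] -> total=9
Click 4 (2,1) count=2: revealed 1 new [(2,1)] -> total=10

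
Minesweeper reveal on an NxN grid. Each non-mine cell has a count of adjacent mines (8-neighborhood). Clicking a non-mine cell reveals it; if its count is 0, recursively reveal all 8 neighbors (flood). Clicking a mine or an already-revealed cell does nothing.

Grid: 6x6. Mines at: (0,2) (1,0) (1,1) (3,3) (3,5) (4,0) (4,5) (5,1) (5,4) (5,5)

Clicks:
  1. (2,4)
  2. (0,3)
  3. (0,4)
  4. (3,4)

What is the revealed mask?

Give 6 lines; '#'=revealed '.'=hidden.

Click 1 (2,4) count=2: revealed 1 new [(2,4)] -> total=1
Click 2 (0,3) count=1: revealed 1 new [(0,3)] -> total=2
Click 3 (0,4) count=0: revealed 7 new [(0,4) (0,5) (1,3) (1,4) (1,5) (2,3) (2,5)] -> total=9
Click 4 (3,4) count=3: revealed 1 new [(3,4)] -> total=10

Answer: ...###
...###
...###
....#.
......
......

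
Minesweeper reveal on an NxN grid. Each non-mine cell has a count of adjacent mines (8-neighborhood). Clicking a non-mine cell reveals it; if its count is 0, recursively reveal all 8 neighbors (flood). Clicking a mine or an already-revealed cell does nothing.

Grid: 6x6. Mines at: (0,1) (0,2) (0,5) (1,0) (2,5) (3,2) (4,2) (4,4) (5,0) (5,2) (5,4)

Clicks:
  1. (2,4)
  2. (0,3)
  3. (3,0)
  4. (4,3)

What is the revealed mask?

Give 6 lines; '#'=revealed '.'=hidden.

Answer: ...#..
......
##..#.
##....
##.#..
......

Derivation:
Click 1 (2,4) count=1: revealed 1 new [(2,4)] -> total=1
Click 2 (0,3) count=1: revealed 1 new [(0,3)] -> total=2
Click 3 (3,0) count=0: revealed 6 new [(2,0) (2,1) (3,0) (3,1) (4,0) (4,1)] -> total=8
Click 4 (4,3) count=5: revealed 1 new [(4,3)] -> total=9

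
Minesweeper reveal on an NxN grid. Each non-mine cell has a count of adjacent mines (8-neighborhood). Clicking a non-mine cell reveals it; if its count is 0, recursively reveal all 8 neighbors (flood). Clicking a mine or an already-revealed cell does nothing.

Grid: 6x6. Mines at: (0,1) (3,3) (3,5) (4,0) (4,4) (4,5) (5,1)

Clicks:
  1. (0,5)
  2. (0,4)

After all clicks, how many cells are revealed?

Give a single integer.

Click 1 (0,5) count=0: revealed 12 new [(0,2) (0,3) (0,4) (0,5) (1,2) (1,3) (1,4) (1,5) (2,2) (2,3) (2,4) (2,5)] -> total=12
Click 2 (0,4) count=0: revealed 0 new [(none)] -> total=12

Answer: 12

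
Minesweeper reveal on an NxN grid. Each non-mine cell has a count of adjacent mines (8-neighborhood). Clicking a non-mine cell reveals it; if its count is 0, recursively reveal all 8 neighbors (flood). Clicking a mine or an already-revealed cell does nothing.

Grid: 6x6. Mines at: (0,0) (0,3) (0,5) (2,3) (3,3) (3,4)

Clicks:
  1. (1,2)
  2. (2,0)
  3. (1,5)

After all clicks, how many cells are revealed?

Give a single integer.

Answer: 22

Derivation:
Click 1 (1,2) count=2: revealed 1 new [(1,2)] -> total=1
Click 2 (2,0) count=0: revealed 20 new [(1,0) (1,1) (2,0) (2,1) (2,2) (3,0) (3,1) (3,2) (4,0) (4,1) (4,2) (4,3) (4,4) (4,5) (5,0) (5,1) (5,2) (5,3) (5,4) (5,5)] -> total=21
Click 3 (1,5) count=1: revealed 1 new [(1,5)] -> total=22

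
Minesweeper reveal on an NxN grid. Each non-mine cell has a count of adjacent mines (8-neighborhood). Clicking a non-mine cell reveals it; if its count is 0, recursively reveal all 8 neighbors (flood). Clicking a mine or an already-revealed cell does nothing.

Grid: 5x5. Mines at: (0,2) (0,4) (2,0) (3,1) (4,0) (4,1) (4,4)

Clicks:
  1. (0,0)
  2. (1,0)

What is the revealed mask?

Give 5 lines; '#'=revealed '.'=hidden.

Click 1 (0,0) count=0: revealed 4 new [(0,0) (0,1) (1,0) (1,1)] -> total=4
Click 2 (1,0) count=1: revealed 0 new [(none)] -> total=4

Answer: ##...
##...
.....
.....
.....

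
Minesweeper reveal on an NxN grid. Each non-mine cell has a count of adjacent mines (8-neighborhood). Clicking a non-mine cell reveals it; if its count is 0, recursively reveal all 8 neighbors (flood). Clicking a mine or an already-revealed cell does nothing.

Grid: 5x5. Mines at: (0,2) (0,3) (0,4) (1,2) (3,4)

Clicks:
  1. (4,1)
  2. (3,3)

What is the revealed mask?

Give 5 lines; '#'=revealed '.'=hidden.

Click 1 (4,1) count=0: revealed 16 new [(0,0) (0,1) (1,0) (1,1) (2,0) (2,1) (2,2) (2,3) (3,0) (3,1) (3,2) (3,3) (4,0) (4,1) (4,2) (4,3)] -> total=16
Click 2 (3,3) count=1: revealed 0 new [(none)] -> total=16

Answer: ##...
##...
####.
####.
####.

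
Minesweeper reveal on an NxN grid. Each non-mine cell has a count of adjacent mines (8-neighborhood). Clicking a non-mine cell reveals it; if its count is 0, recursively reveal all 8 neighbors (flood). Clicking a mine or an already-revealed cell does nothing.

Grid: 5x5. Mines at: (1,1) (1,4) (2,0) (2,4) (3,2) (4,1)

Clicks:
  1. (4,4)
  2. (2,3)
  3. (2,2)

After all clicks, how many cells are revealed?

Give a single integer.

Click 1 (4,4) count=0: revealed 4 new [(3,3) (3,4) (4,3) (4,4)] -> total=4
Click 2 (2,3) count=3: revealed 1 new [(2,3)] -> total=5
Click 3 (2,2) count=2: revealed 1 new [(2,2)] -> total=6

Answer: 6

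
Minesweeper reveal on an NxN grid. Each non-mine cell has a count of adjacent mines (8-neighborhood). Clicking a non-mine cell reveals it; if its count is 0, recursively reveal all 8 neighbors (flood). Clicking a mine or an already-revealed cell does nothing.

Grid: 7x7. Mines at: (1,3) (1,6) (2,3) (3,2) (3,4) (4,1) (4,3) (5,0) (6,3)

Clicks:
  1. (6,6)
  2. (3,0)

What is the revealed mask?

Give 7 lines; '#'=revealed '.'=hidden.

Click 1 (6,6) count=0: revealed 13 new [(2,5) (2,6) (3,5) (3,6) (4,4) (4,5) (4,6) (5,4) (5,5) (5,6) (6,4) (6,5) (6,6)] -> total=13
Click 2 (3,0) count=1: revealed 1 new [(3,0)] -> total=14

Answer: .......
.......
.....##
#....##
....###
....###
....###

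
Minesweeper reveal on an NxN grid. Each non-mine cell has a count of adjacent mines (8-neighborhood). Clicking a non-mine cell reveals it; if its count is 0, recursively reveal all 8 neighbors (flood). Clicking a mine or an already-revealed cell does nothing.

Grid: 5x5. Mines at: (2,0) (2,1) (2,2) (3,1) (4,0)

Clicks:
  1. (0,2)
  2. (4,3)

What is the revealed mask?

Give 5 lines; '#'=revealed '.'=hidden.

Click 1 (0,2) count=0: revealed 18 new [(0,0) (0,1) (0,2) (0,3) (0,4) (1,0) (1,1) (1,2) (1,3) (1,4) (2,3) (2,4) (3,2) (3,3) (3,4) (4,2) (4,3) (4,4)] -> total=18
Click 2 (4,3) count=0: revealed 0 new [(none)] -> total=18

Answer: #####
#####
...##
..###
..###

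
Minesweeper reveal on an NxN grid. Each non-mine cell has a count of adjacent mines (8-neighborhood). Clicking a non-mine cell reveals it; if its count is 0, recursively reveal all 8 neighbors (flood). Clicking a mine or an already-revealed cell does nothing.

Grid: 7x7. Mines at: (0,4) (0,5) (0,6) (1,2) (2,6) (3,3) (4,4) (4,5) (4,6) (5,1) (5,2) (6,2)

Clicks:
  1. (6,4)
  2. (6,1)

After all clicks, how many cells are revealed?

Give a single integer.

Click 1 (6,4) count=0: revealed 8 new [(5,3) (5,4) (5,5) (5,6) (6,3) (6,4) (6,5) (6,6)] -> total=8
Click 2 (6,1) count=3: revealed 1 new [(6,1)] -> total=9

Answer: 9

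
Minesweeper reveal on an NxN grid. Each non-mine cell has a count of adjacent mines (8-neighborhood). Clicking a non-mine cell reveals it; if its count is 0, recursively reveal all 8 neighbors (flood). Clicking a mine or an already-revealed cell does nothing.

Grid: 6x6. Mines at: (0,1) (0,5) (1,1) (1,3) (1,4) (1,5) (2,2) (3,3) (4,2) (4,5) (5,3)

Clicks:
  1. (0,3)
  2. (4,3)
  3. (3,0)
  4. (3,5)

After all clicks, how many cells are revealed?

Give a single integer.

Click 1 (0,3) count=2: revealed 1 new [(0,3)] -> total=1
Click 2 (4,3) count=3: revealed 1 new [(4,3)] -> total=2
Click 3 (3,0) count=0: revealed 8 new [(2,0) (2,1) (3,0) (3,1) (4,0) (4,1) (5,0) (5,1)] -> total=10
Click 4 (3,5) count=1: revealed 1 new [(3,5)] -> total=11

Answer: 11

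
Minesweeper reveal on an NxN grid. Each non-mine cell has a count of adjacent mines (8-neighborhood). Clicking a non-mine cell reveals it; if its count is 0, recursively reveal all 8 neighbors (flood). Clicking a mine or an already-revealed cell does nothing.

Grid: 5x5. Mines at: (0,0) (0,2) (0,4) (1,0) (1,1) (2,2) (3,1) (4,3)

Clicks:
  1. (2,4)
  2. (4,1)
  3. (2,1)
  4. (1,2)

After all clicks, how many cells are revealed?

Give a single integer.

Answer: 9

Derivation:
Click 1 (2,4) count=0: revealed 6 new [(1,3) (1,4) (2,3) (2,4) (3,3) (3,4)] -> total=6
Click 2 (4,1) count=1: revealed 1 new [(4,1)] -> total=7
Click 3 (2,1) count=4: revealed 1 new [(2,1)] -> total=8
Click 4 (1,2) count=3: revealed 1 new [(1,2)] -> total=9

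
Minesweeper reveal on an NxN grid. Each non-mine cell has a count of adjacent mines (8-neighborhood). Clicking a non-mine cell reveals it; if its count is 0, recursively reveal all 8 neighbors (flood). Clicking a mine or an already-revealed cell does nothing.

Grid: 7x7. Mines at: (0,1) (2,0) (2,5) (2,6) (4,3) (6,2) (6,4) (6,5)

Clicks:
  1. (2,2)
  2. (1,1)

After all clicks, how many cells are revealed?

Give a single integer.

Answer: 19

Derivation:
Click 1 (2,2) count=0: revealed 19 new [(0,2) (0,3) (0,4) (0,5) (0,6) (1,1) (1,2) (1,3) (1,4) (1,5) (1,6) (2,1) (2,2) (2,3) (2,4) (3,1) (3,2) (3,3) (3,4)] -> total=19
Click 2 (1,1) count=2: revealed 0 new [(none)] -> total=19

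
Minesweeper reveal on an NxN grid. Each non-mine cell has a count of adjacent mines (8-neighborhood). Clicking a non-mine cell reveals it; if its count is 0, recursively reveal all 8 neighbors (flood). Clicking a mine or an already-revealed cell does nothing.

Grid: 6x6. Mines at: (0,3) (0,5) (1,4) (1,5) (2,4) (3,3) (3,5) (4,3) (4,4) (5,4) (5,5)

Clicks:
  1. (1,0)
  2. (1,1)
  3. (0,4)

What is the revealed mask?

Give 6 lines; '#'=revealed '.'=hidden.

Click 1 (1,0) count=0: revealed 18 new [(0,0) (0,1) (0,2) (1,0) (1,1) (1,2) (2,0) (2,1) (2,2) (3,0) (3,1) (3,2) (4,0) (4,1) (4,2) (5,0) (5,1) (5,2)] -> total=18
Click 2 (1,1) count=0: revealed 0 new [(none)] -> total=18
Click 3 (0,4) count=4: revealed 1 new [(0,4)] -> total=19

Answer: ###.#.
###...
###...
###...
###...
###...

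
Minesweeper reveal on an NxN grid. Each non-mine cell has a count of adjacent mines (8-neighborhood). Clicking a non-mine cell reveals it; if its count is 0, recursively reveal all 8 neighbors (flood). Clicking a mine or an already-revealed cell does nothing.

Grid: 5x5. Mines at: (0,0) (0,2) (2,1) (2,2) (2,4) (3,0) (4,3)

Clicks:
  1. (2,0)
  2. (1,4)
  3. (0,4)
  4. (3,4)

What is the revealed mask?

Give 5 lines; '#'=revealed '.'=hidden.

Click 1 (2,0) count=2: revealed 1 new [(2,0)] -> total=1
Click 2 (1,4) count=1: revealed 1 new [(1,4)] -> total=2
Click 3 (0,4) count=0: revealed 3 new [(0,3) (0,4) (1,3)] -> total=5
Click 4 (3,4) count=2: revealed 1 new [(3,4)] -> total=6

Answer: ...##
...##
#....
....#
.....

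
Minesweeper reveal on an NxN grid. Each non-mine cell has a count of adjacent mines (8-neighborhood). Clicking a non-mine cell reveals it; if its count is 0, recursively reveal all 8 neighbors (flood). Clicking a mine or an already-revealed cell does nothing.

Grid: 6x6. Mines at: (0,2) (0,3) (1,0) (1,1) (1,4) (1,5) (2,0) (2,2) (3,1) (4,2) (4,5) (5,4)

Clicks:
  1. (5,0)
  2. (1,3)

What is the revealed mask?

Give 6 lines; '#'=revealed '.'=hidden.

Click 1 (5,0) count=0: revealed 4 new [(4,0) (4,1) (5,0) (5,1)] -> total=4
Click 2 (1,3) count=4: revealed 1 new [(1,3)] -> total=5

Answer: ......
...#..
......
......
##....
##....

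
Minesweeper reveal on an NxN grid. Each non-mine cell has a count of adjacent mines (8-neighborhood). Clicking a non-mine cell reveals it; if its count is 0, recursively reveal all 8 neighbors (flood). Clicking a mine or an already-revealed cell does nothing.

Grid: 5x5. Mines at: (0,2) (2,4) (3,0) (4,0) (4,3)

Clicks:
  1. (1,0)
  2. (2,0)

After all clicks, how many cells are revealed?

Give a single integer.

Click 1 (1,0) count=0: revealed 6 new [(0,0) (0,1) (1,0) (1,1) (2,0) (2,1)] -> total=6
Click 2 (2,0) count=1: revealed 0 new [(none)] -> total=6

Answer: 6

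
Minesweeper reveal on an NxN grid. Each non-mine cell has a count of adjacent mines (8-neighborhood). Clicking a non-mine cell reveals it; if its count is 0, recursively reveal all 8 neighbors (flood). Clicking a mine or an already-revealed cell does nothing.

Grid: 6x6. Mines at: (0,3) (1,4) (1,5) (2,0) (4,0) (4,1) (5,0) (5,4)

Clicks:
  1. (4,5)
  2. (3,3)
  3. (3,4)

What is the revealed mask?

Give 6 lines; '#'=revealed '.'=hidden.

Click 1 (4,5) count=1: revealed 1 new [(4,5)] -> total=1
Click 2 (3,3) count=0: revealed 16 new [(1,1) (1,2) (1,3) (2,1) (2,2) (2,3) (2,4) (2,5) (3,1) (3,2) (3,3) (3,4) (3,5) (4,2) (4,3) (4,4)] -> total=17
Click 3 (3,4) count=0: revealed 0 new [(none)] -> total=17

Answer: ......
.###..
.#####
.#####
..####
......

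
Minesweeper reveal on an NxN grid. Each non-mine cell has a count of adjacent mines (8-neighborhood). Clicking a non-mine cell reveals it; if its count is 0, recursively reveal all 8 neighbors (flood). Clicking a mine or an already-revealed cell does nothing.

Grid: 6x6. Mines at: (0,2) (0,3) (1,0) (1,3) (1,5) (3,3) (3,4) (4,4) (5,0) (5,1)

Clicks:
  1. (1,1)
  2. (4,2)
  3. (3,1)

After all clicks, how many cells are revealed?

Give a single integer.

Click 1 (1,1) count=2: revealed 1 new [(1,1)] -> total=1
Click 2 (4,2) count=2: revealed 1 new [(4,2)] -> total=2
Click 3 (3,1) count=0: revealed 8 new [(2,0) (2,1) (2,2) (3,0) (3,1) (3,2) (4,0) (4,1)] -> total=10

Answer: 10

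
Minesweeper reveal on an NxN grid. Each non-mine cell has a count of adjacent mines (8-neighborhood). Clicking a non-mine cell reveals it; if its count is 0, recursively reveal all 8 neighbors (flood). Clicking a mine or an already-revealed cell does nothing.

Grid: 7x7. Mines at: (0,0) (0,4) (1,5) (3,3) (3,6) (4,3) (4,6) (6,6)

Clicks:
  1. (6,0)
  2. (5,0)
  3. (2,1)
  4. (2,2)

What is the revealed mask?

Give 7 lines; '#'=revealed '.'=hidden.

Click 1 (6,0) count=0: revealed 29 new [(0,1) (0,2) (0,3) (1,0) (1,1) (1,2) (1,3) (2,0) (2,1) (2,2) (2,3) (3,0) (3,1) (3,2) (4,0) (4,1) (4,2) (5,0) (5,1) (5,2) (5,3) (5,4) (5,5) (6,0) (6,1) (6,2) (6,3) (6,4) (6,5)] -> total=29
Click 2 (5,0) count=0: revealed 0 new [(none)] -> total=29
Click 3 (2,1) count=0: revealed 0 new [(none)] -> total=29
Click 4 (2,2) count=1: revealed 0 new [(none)] -> total=29

Answer: .###...
####...
####...
###....
###....
######.
######.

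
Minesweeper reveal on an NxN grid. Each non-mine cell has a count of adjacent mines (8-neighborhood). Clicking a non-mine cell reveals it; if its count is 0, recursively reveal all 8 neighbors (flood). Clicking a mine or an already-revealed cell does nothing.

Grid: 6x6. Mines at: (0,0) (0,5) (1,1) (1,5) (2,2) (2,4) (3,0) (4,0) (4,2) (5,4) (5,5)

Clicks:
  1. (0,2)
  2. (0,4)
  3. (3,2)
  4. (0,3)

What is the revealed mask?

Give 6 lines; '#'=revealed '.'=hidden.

Click 1 (0,2) count=1: revealed 1 new [(0,2)] -> total=1
Click 2 (0,4) count=2: revealed 1 new [(0,4)] -> total=2
Click 3 (3,2) count=2: revealed 1 new [(3,2)] -> total=3
Click 4 (0,3) count=0: revealed 4 new [(0,3) (1,2) (1,3) (1,4)] -> total=7

Answer: ..###.
..###.
......
..#...
......
......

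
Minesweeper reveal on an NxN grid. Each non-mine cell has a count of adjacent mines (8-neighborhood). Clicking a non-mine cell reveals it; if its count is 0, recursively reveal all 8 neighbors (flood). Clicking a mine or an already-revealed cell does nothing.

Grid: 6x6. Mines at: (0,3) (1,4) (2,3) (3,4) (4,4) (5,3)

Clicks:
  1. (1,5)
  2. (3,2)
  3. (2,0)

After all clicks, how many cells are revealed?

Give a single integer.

Click 1 (1,5) count=1: revealed 1 new [(1,5)] -> total=1
Click 2 (3,2) count=1: revealed 1 new [(3,2)] -> total=2
Click 3 (2,0) count=0: revealed 17 new [(0,0) (0,1) (0,2) (1,0) (1,1) (1,2) (2,0) (2,1) (2,2) (3,0) (3,1) (4,0) (4,1) (4,2) (5,0) (5,1) (5,2)] -> total=19

Answer: 19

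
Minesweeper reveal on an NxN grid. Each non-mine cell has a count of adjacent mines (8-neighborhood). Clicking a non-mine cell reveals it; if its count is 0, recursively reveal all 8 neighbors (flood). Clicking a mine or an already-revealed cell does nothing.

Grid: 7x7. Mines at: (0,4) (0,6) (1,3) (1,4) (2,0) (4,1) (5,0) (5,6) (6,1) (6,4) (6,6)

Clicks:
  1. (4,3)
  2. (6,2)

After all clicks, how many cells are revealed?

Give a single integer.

Click 1 (4,3) count=0: revealed 21 new [(1,5) (1,6) (2,2) (2,3) (2,4) (2,5) (2,6) (3,2) (3,3) (3,4) (3,5) (3,6) (4,2) (4,3) (4,4) (4,5) (4,6) (5,2) (5,3) (5,4) (5,5)] -> total=21
Click 2 (6,2) count=1: revealed 1 new [(6,2)] -> total=22

Answer: 22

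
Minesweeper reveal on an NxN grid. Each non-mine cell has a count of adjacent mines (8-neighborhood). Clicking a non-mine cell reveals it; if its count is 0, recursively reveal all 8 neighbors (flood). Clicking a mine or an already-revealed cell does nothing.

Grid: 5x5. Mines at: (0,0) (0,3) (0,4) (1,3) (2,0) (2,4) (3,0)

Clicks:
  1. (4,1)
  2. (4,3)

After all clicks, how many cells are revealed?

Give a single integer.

Answer: 11

Derivation:
Click 1 (4,1) count=1: revealed 1 new [(4,1)] -> total=1
Click 2 (4,3) count=0: revealed 10 new [(2,1) (2,2) (2,3) (3,1) (3,2) (3,3) (3,4) (4,2) (4,3) (4,4)] -> total=11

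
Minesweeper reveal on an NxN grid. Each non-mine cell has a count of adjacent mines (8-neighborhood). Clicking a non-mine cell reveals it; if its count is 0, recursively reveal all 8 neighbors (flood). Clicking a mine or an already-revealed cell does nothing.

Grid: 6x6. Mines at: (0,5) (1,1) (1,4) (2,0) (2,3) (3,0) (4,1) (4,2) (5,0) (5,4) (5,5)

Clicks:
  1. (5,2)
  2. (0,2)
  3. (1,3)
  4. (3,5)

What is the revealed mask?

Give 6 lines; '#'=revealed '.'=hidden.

Click 1 (5,2) count=2: revealed 1 new [(5,2)] -> total=1
Click 2 (0,2) count=1: revealed 1 new [(0,2)] -> total=2
Click 3 (1,3) count=2: revealed 1 new [(1,3)] -> total=3
Click 4 (3,5) count=0: revealed 6 new [(2,4) (2,5) (3,4) (3,5) (4,4) (4,5)] -> total=9

Answer: ..#...
...#..
....##
....##
....##
..#...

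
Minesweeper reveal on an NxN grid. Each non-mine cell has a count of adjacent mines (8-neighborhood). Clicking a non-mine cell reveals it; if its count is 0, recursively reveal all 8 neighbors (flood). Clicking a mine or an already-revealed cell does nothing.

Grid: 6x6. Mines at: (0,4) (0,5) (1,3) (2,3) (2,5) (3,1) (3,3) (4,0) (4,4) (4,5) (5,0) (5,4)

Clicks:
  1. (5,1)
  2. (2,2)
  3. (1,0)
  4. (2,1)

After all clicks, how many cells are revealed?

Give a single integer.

Answer: 10

Derivation:
Click 1 (5,1) count=2: revealed 1 new [(5,1)] -> total=1
Click 2 (2,2) count=4: revealed 1 new [(2,2)] -> total=2
Click 3 (1,0) count=0: revealed 8 new [(0,0) (0,1) (0,2) (1,0) (1,1) (1,2) (2,0) (2,1)] -> total=10
Click 4 (2,1) count=1: revealed 0 new [(none)] -> total=10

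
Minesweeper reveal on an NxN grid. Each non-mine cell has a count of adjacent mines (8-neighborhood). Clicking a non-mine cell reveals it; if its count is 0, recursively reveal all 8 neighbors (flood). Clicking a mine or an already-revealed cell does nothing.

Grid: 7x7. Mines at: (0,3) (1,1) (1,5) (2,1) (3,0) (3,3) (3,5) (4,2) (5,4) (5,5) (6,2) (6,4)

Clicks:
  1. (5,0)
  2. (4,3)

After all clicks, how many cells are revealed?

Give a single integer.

Answer: 7

Derivation:
Click 1 (5,0) count=0: revealed 6 new [(4,0) (4,1) (5,0) (5,1) (6,0) (6,1)] -> total=6
Click 2 (4,3) count=3: revealed 1 new [(4,3)] -> total=7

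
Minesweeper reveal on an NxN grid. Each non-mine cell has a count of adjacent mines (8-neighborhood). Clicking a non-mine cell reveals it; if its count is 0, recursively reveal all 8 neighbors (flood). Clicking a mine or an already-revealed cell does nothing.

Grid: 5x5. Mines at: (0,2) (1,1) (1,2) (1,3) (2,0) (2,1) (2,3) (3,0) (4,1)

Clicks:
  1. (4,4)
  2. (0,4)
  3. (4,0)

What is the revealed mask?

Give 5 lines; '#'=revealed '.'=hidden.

Answer: ....#
.....
.....
..###
#.###

Derivation:
Click 1 (4,4) count=0: revealed 6 new [(3,2) (3,3) (3,4) (4,2) (4,3) (4,4)] -> total=6
Click 2 (0,4) count=1: revealed 1 new [(0,4)] -> total=7
Click 3 (4,0) count=2: revealed 1 new [(4,0)] -> total=8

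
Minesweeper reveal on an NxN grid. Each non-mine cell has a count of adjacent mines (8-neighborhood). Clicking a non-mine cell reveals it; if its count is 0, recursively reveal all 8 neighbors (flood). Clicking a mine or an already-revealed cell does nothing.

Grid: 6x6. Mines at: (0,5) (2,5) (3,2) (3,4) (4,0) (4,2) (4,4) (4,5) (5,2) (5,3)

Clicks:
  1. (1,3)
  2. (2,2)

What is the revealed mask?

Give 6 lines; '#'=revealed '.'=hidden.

Click 1 (1,3) count=0: revealed 17 new [(0,0) (0,1) (0,2) (0,3) (0,4) (1,0) (1,1) (1,2) (1,3) (1,4) (2,0) (2,1) (2,2) (2,3) (2,4) (3,0) (3,1)] -> total=17
Click 2 (2,2) count=1: revealed 0 new [(none)] -> total=17

Answer: #####.
#####.
#####.
##....
......
......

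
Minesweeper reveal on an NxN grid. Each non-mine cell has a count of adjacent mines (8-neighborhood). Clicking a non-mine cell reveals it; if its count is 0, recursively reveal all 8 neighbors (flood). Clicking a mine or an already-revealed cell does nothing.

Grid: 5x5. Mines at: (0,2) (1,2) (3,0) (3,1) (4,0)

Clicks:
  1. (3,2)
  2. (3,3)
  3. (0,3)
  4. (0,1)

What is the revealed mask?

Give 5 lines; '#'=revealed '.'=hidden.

Click 1 (3,2) count=1: revealed 1 new [(3,2)] -> total=1
Click 2 (3,3) count=0: revealed 12 new [(0,3) (0,4) (1,3) (1,4) (2,2) (2,3) (2,4) (3,3) (3,4) (4,2) (4,3) (4,4)] -> total=13
Click 3 (0,3) count=2: revealed 0 new [(none)] -> total=13
Click 4 (0,1) count=2: revealed 1 new [(0,1)] -> total=14

Answer: .#.##
...##
..###
..###
..###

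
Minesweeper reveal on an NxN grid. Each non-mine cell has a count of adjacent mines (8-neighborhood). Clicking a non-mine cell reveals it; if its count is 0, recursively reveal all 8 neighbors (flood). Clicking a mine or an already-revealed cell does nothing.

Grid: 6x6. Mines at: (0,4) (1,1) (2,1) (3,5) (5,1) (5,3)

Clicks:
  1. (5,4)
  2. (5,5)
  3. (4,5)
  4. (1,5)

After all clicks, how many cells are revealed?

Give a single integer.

Answer: 5

Derivation:
Click 1 (5,4) count=1: revealed 1 new [(5,4)] -> total=1
Click 2 (5,5) count=0: revealed 3 new [(4,4) (4,5) (5,5)] -> total=4
Click 3 (4,5) count=1: revealed 0 new [(none)] -> total=4
Click 4 (1,5) count=1: revealed 1 new [(1,5)] -> total=5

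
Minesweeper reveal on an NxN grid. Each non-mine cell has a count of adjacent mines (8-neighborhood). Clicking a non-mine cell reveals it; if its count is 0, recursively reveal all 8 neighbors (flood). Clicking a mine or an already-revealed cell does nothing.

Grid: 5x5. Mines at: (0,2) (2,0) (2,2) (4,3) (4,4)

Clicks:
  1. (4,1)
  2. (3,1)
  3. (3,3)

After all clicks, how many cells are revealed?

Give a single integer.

Click 1 (4,1) count=0: revealed 6 new [(3,0) (3,1) (3,2) (4,0) (4,1) (4,2)] -> total=6
Click 2 (3,1) count=2: revealed 0 new [(none)] -> total=6
Click 3 (3,3) count=3: revealed 1 new [(3,3)] -> total=7

Answer: 7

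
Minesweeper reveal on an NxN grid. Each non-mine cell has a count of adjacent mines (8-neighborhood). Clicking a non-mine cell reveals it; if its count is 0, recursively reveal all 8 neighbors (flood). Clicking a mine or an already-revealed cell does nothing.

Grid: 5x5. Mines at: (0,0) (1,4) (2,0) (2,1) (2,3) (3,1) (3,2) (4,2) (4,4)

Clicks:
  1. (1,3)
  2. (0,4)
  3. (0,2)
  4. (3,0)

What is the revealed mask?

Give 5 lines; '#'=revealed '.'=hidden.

Click 1 (1,3) count=2: revealed 1 new [(1,3)] -> total=1
Click 2 (0,4) count=1: revealed 1 new [(0,4)] -> total=2
Click 3 (0,2) count=0: revealed 5 new [(0,1) (0,2) (0,3) (1,1) (1,2)] -> total=7
Click 4 (3,0) count=3: revealed 1 new [(3,0)] -> total=8

Answer: .####
.###.
.....
#....
.....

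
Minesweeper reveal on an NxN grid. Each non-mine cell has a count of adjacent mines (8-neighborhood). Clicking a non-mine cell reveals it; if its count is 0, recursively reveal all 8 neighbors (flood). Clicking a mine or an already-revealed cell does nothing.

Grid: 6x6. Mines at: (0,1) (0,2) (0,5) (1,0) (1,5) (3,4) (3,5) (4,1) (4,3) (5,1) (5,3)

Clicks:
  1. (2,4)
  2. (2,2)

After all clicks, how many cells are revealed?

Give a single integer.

Answer: 10

Derivation:
Click 1 (2,4) count=3: revealed 1 new [(2,4)] -> total=1
Click 2 (2,2) count=0: revealed 9 new [(1,1) (1,2) (1,3) (2,1) (2,2) (2,3) (3,1) (3,2) (3,3)] -> total=10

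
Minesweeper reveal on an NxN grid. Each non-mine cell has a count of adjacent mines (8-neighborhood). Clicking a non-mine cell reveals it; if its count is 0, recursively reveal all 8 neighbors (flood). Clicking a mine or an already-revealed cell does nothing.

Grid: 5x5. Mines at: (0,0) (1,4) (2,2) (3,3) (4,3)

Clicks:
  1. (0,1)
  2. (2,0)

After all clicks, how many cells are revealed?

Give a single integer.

Click 1 (0,1) count=1: revealed 1 new [(0,1)] -> total=1
Click 2 (2,0) count=0: revealed 10 new [(1,0) (1,1) (2,0) (2,1) (3,0) (3,1) (3,2) (4,0) (4,1) (4,2)] -> total=11

Answer: 11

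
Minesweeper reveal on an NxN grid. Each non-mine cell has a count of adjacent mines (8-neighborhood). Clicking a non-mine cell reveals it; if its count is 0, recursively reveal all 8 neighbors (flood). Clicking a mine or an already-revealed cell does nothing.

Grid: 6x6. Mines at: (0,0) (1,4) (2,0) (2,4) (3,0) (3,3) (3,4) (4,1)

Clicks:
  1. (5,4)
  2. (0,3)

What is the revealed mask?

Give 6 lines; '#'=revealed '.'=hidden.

Answer: ...#..
......
......
......
..####
..####

Derivation:
Click 1 (5,4) count=0: revealed 8 new [(4,2) (4,3) (4,4) (4,5) (5,2) (5,3) (5,4) (5,5)] -> total=8
Click 2 (0,3) count=1: revealed 1 new [(0,3)] -> total=9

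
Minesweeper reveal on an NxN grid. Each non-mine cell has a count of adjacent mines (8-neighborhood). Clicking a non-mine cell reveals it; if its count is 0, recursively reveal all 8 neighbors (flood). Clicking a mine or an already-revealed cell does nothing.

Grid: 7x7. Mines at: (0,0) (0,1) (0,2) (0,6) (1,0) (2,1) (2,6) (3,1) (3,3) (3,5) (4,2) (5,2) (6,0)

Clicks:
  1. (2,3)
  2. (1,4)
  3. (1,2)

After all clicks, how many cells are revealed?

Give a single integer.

Answer: 10

Derivation:
Click 1 (2,3) count=1: revealed 1 new [(2,3)] -> total=1
Click 2 (1,4) count=0: revealed 8 new [(0,3) (0,4) (0,5) (1,3) (1,4) (1,5) (2,4) (2,5)] -> total=9
Click 3 (1,2) count=3: revealed 1 new [(1,2)] -> total=10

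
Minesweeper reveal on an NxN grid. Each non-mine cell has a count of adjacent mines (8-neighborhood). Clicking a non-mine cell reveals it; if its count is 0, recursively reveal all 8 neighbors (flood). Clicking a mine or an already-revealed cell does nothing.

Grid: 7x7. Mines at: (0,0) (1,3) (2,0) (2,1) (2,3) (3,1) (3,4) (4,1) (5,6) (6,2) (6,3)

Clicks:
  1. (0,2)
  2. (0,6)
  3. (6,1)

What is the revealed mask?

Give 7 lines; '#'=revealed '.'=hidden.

Answer: ..#.###
....###
....###
.....##
.....##
.......
.#.....

Derivation:
Click 1 (0,2) count=1: revealed 1 new [(0,2)] -> total=1
Click 2 (0,6) count=0: revealed 13 new [(0,4) (0,5) (0,6) (1,4) (1,5) (1,6) (2,4) (2,5) (2,6) (3,5) (3,6) (4,5) (4,6)] -> total=14
Click 3 (6,1) count=1: revealed 1 new [(6,1)] -> total=15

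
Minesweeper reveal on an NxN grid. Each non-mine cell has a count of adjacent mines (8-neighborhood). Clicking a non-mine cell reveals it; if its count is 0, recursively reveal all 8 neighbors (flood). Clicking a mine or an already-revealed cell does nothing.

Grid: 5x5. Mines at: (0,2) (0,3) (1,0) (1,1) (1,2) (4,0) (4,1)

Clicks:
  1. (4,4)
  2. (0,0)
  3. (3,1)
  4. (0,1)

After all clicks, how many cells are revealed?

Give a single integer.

Answer: 14

Derivation:
Click 1 (4,4) count=0: revealed 11 new [(1,3) (1,4) (2,2) (2,3) (2,4) (3,2) (3,3) (3,4) (4,2) (4,3) (4,4)] -> total=11
Click 2 (0,0) count=2: revealed 1 new [(0,0)] -> total=12
Click 3 (3,1) count=2: revealed 1 new [(3,1)] -> total=13
Click 4 (0,1) count=4: revealed 1 new [(0,1)] -> total=14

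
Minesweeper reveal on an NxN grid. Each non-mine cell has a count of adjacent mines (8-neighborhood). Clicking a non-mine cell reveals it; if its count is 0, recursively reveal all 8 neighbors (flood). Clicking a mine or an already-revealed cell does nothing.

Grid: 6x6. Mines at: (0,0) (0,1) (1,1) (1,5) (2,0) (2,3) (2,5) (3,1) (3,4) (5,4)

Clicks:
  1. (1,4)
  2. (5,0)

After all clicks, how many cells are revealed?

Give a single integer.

Answer: 9

Derivation:
Click 1 (1,4) count=3: revealed 1 new [(1,4)] -> total=1
Click 2 (5,0) count=0: revealed 8 new [(4,0) (4,1) (4,2) (4,3) (5,0) (5,1) (5,2) (5,3)] -> total=9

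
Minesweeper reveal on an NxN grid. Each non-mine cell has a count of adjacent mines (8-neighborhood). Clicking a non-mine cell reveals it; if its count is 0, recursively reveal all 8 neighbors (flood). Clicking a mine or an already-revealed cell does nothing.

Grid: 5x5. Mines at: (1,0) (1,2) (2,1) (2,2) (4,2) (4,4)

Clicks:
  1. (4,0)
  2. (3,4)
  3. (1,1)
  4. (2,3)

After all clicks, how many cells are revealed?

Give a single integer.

Click 1 (4,0) count=0: revealed 4 new [(3,0) (3,1) (4,0) (4,1)] -> total=4
Click 2 (3,4) count=1: revealed 1 new [(3,4)] -> total=5
Click 3 (1,1) count=4: revealed 1 new [(1,1)] -> total=6
Click 4 (2,3) count=2: revealed 1 new [(2,3)] -> total=7

Answer: 7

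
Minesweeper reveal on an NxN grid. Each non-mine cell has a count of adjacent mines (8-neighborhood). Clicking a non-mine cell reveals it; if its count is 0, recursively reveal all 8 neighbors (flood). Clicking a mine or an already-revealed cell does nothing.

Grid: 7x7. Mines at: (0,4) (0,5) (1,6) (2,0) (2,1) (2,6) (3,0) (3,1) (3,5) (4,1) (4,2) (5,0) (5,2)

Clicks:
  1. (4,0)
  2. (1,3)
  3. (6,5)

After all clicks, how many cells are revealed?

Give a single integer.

Click 1 (4,0) count=4: revealed 1 new [(4,0)] -> total=1
Click 2 (1,3) count=1: revealed 1 new [(1,3)] -> total=2
Click 3 (6,5) count=0: revealed 12 new [(4,3) (4,4) (4,5) (4,6) (5,3) (5,4) (5,5) (5,6) (6,3) (6,4) (6,5) (6,6)] -> total=14

Answer: 14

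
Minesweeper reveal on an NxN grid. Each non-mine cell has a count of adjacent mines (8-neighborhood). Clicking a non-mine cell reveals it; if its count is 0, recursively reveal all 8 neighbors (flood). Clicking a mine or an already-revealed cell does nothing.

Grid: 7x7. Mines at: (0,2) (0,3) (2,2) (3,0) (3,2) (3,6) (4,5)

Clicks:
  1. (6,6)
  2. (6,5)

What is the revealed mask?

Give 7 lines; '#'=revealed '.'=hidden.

Answer: .......
.......
.......
.......
#####..
#######
#######

Derivation:
Click 1 (6,6) count=0: revealed 19 new [(4,0) (4,1) (4,2) (4,3) (4,4) (5,0) (5,1) (5,2) (5,3) (5,4) (5,5) (5,6) (6,0) (6,1) (6,2) (6,3) (6,4) (6,5) (6,6)] -> total=19
Click 2 (6,5) count=0: revealed 0 new [(none)] -> total=19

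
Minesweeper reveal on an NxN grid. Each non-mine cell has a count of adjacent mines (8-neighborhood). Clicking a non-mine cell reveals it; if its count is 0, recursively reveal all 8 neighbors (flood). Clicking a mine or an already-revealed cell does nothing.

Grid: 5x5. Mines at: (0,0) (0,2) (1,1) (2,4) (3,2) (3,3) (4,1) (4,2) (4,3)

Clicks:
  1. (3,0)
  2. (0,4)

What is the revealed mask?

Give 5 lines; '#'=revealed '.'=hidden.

Click 1 (3,0) count=1: revealed 1 new [(3,0)] -> total=1
Click 2 (0,4) count=0: revealed 4 new [(0,3) (0,4) (1,3) (1,4)] -> total=5

Answer: ...##
...##
.....
#....
.....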